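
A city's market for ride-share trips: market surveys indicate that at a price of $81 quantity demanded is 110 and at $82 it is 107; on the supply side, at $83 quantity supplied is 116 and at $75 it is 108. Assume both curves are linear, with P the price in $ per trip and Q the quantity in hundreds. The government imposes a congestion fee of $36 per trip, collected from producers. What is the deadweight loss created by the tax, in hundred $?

Demand slope: (107 − 110)/(82 − 81) = -3, so Qd = 353 − 3P.
Supply slope: (108 − 116)/(75 − 83) = 1, so Qs = P + 33.
Without the tax, 353 − 3P = P + 33 gives 4P = 320, so P* = $80 and Q* = 113.
With the tax collected from producers, supply shifts: Qs = (P − 36) + 33.
New equilibrium: consumers pay $89, producers receive $53, Q = 86. (Wedge: Pb − Ps = 36.)
Quantity falls by |ΔQ| = |113 − 86| = 27.
DWL = ½ · t · |ΔQ| = ½ · 36 · 27 = $486.

Deadweight loss = $486 hundred.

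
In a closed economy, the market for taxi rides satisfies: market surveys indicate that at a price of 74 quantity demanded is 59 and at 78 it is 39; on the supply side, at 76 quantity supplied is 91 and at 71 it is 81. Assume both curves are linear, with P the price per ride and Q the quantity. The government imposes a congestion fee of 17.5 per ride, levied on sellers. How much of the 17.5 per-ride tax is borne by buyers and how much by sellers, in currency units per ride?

Demand slope: (39 − 59)/(78 − 74) = -5, so Qd = 429 − 5P.
Supply slope: (81 − 91)/(71 − 76) = 2, so Qs = 2P − 61.
Without the tax, 429 − 5P = 2P − 61 gives 7P = 490, so P* = 70 and Q* = 79.
With the tax collected from sellers, supply shifts: Qs = 2(P − 17.5) − 61.
Solving gives Q = 54 with buyers paying 75 and sellers receiving 57.5 (the 17.5 wedge).
Burden on buyers: 5; on sellers: 12.5. (They sum to 17.5.)
The less price-elastic side of the market bears the larger share of a per-unit tax.

Buyers bear 5 per ride; sellers bear 12.5 per ride.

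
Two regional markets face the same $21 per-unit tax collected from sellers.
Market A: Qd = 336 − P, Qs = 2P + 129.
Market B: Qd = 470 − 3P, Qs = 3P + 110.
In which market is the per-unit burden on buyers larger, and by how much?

Market A: pre-tax P* = $69, Q* = 267; post-tax Q = 253; per-unit burden on buyers = $14.
Market B: pre-tax P* = $60, Q* = 290; post-tax Q = 258.5; per-unit burden on buyers = $10.5.
Difference: $14 vs $10.5 → market A is larger by $3.5.

Market A, by $3.5.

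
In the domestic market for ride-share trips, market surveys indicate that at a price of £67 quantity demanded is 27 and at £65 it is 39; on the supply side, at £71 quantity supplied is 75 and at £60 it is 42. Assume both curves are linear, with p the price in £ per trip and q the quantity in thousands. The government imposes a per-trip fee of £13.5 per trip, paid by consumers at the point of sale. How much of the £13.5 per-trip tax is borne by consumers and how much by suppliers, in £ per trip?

Demand slope: (39 − 27)/(65 − 67) = -6, so qd = 429 − 6p.
Supply slope: (42 − 75)/(60 − 71) = 3, so qs = 3p − 138.
Without the tax, 429 − 6p = 3p − 138 gives 9p = 567, so p* = £63 and q* = 51.
With the tax collected from consumers, demand (in seller-price terms) shifts: qd = 429 − 6(p + 13.5).
New equilibrium: consumers pay £67.5, suppliers receive £54, q = 24. (Wedge: pb − ps = 13.5.)
Burden on consumers: £4.5; on suppliers: £9. (They sum to £13.5.)
The less price-elastic side of the market bears the larger share of a per-unit tax.

Consumers bear £4.5 per trip; suppliers bear £9 per trip.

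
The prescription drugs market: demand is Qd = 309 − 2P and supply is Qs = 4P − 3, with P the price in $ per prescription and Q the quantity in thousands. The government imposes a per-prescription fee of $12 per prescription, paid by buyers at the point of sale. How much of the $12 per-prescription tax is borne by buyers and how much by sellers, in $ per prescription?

Without the tax, 309 − 2P = 4P − 3 gives 6P = 312, so P* = $52 and Q* = 205.
With the tax collected from buyers, demand (in seller-price terms) shifts: Qd = 309 − 2(P + 12).
Solving gives Q = 189 with buyers paying $60 and sellers receiving $48 (the $12 wedge).
Burden on buyers: $8; on sellers: $4. (They sum to $12.)

Buyers bear $8 per prescription; sellers bear $4 per prescription.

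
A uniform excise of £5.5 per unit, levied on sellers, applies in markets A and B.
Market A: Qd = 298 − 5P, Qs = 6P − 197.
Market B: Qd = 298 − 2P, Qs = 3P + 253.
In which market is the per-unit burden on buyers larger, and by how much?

Market A: pre-tax P* = £45, Q* = 73; post-tax Q = 58; per-unit burden on buyers = £3.
Market B: pre-tax P* = £9, Q* = 280; post-tax Q = 273.4; per-unit burden on buyers = £3.3.
Difference: £3 vs £3.3 → market B is larger by £0.3.

Market B, by £0.3.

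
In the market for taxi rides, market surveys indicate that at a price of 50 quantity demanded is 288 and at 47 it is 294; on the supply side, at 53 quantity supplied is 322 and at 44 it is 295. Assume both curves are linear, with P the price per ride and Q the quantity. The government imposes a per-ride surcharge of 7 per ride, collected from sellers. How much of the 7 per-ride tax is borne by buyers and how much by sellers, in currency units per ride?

Demand slope: (294 − 288)/(47 − 50) = -2, so Qd = 388 − 2P.
Supply slope: (295 − 322)/(44 − 53) = 3, so Qs = 3P + 163.
Without the tax, 388 − 2P = 3P + 163 gives 5P = 225, so P* = 45 and Q* = 298.
With the tax collected from sellers, supply shifts: Qs = 3(P − 7) + 163.
Solving gives Q = 289.6 with buyers paying 49.2 and sellers receiving 42.2 (the 7 wedge).
Burden on buyers: 4.2; on sellers: 2.8. (They sum to 7.)
The less price-elastic side of the market bears the larger share of a per-unit tax.

Buyers bear 4.2 per ride; sellers bear 2.8 per ride.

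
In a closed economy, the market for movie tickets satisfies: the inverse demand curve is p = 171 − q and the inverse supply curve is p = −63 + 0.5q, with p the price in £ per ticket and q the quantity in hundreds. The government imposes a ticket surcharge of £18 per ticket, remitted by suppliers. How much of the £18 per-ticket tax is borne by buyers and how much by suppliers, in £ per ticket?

Rewrite in direct form: qd = 171 − p and qs = 2p + 126.
Without the tax, 171 − p = 2p + 126 gives 3p = 45, so p* = £15 and q* = 156.
With the tax collected from suppliers, supply shifts: qs = 2(p − 18) + 126.
Solving gives q = 144 with buyers paying £27 and suppliers receiving £9 (the £18 wedge).
Burden on buyers: £12; on suppliers: £6. (They sum to £18.)
The less price-elastic side of the market bears the larger share of a per-unit tax.

Buyers bear £12 per ticket; suppliers bear £6 per ticket.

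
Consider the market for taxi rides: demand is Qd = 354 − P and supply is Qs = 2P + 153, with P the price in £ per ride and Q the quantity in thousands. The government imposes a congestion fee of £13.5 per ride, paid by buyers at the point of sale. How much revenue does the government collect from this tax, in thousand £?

Tax revenue = £3753 thousand.

Without the tax, 354 − P = 2P + 153 gives 3P = 201, so P* = £67 and Q* = 287.
With the tax collected from buyers, demand (in seller-price terms) shifts: Qd = 354 − (P + 13.5).
Solving gives Q = 278 with buyers paying £76 and sellers receiving £62.5 (the £13.5 wedge).
Revenue = t · Q = 13.5 · 278 = £3753.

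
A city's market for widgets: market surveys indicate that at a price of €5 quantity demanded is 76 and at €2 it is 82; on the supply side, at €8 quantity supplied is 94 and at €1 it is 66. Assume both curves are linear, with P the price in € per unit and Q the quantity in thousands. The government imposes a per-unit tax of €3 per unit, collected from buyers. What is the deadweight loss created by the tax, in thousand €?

Deadweight loss = €6 thousand.

Demand slope: (82 − 76)/(2 − 5) = -2, so Qd = 86 − 2P.
Supply slope: (66 − 94)/(1 − 8) = 4, so Qs = 4P + 62.
Without the tax, 86 − 2P = 4P + 62 gives 6P = 24, so P* = €4 and Q* = 78.
With the tax collected from buyers, demand (in seller-price terms) shifts: Qd = 86 − 2(P + 3).
Solving gives Q = 74 with buyers paying €6 and suppliers receiving €3 (the €3 wedge).
Quantity falls by |ΔQ| = |78 − 74| = 4.
DWL = ½ · t · |ΔQ| = ½ · 3 · 4 = €6.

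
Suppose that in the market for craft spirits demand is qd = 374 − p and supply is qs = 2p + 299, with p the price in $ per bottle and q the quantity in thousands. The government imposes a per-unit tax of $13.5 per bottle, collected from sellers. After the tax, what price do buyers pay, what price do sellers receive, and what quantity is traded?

Buyers pay $34; sellers receive $20.5; quantity = 340.

Without the tax, 374 − p = 2p + 299 gives 3p = 75, so p* = $25 and q* = 349.
With the tax collected from sellers, supply shifts: qs = 2(p − 13.5) + 299.
Solving gives q = 340 with buyers paying $34 and sellers receiving $20.5 (the $13.5 wedge).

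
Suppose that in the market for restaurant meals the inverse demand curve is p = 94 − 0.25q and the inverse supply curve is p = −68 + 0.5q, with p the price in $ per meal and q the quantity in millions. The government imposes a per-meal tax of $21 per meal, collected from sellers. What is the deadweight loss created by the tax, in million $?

Deadweight loss = $294 million.

Rewrite in direct form: qd = 376 − 4p and qs = 2p + 136.
Before the tax: set 376 − 4p = 2p + 136 → p* = $40, q* = 216.
With the tax collected from sellers, supply shifts: qs = 2(p − 21) + 136.
Solving gives q = 188 with consumers paying $47 and sellers receiving $26 (the $21 wedge).
Quantity falls by |ΔQ| = |216 − 188| = 28.
DWL = ½ · t · |ΔQ| = ½ · 21 · 28 = $294.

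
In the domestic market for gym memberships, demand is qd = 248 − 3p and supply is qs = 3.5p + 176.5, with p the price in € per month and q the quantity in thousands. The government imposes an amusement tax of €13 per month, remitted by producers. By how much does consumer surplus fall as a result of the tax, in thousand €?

Consumer surplus falls by €1431.5 thousand.

Before the tax: set 248 − 3p = 3.5p + 176.5 → p* = €11, q* = 215.
With the tax collected from producers, supply shifts: qs = 3.5(p − 13) + 176.5.
New equilibrium: consumers pay €18, producers receive €5, q = 194. (Wedge: pb − ps = 13.)
ΔCS is the trapezoid between Q = 194 and Q = 215 of height €7: ½ · (215 + 194) · 7 = €1431.5.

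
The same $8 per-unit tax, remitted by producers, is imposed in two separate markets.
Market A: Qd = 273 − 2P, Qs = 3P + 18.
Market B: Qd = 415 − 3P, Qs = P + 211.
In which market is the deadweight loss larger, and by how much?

Market A, by $14.4.

Market A: pre-tax P* = $51, Q* = 171; post-tax Q = 161.4; deadweight loss = $38.4.
Market B: pre-tax P* = $51, Q* = 262; post-tax Q = 256; deadweight loss = $24.
Difference: $38.4 vs $24 → market A is larger by $14.4.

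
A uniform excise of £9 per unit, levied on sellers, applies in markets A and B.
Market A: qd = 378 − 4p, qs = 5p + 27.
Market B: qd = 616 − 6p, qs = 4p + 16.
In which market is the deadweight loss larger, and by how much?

Market B, by £7.2.

Market A: pre-tax p* = £39, q* = 222; post-tax q = 202; deadweight loss = £90.
Market B: pre-tax p* = £60, q* = 256; post-tax q = 234.4; deadweight loss = £97.2.
Difference: £90 vs £97.2 → market B is larger by £7.2.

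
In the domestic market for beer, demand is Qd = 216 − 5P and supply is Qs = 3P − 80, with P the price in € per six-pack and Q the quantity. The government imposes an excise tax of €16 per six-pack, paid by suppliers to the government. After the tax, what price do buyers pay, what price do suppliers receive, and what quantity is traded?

Buyers pay €43; suppliers receive €27; quantity = 1.

Before the tax: set 216 − 5P = 3P − 80 → P* = €37, Q* = 31.
With the tax collected from suppliers, supply shifts: Qs = 3(P − 16) − 80.
Solving gives Q = 1 with buyers paying €43 and suppliers receiving €27 (the €16 wedge).
The less price-elastic side of the market bears the larger share of a per-unit tax.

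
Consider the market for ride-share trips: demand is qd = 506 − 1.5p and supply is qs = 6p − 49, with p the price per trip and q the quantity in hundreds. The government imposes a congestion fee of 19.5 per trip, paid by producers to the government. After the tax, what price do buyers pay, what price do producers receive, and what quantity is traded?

Buyers pay 89.6; producers receive 70.1; quantity = 371.6.

Before the tax: set 506 − 1.5p = 6p − 49 → p* = 74, q* = 395.
With the tax collected from producers, supply shifts: qs = 6(p − 19.5) − 49.
New equilibrium: buyers pay 89.6, producers receive 70.1, q = 371.6. (Wedge: pb − ps = 19.5.)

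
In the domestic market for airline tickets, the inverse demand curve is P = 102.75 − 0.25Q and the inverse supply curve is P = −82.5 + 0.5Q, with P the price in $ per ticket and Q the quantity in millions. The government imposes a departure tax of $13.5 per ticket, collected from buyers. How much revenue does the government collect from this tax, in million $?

Rewrite in direct form: Qd = 411 − 4P and Qs = 2P + 165.
Before the tax: set 411 − 4P = 2P + 165 → P* = $41, Q* = 247.
With the tax collected from buyers, demand (in seller-price terms) shifts: Qd = 411 − 4(P + 13.5).
Solving gives Q = 229 with buyers paying $45.5 and producers receiving $32 (the $13.5 wedge).
Revenue = t · Q = 13.5 · 229 = $3091.5.

Tax revenue = $3091.5 million.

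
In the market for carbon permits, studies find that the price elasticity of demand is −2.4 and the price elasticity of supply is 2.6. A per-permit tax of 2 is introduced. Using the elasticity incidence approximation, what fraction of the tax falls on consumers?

Incidence ratio: consumers' share ≈ εs / (εs + |εd|) = 2.6 / (2.6 + 2.4) = 0.52.
Supply is the more elastic side, so consumers bear the larger share.

Consumers' share ≈ 0.52.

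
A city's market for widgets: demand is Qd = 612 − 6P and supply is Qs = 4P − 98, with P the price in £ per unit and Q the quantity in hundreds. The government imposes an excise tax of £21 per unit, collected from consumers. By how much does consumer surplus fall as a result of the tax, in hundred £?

Consumer surplus falls by £1350.72 hundred.

Without the tax, 612 − 6P = 4P − 98 gives 10P = 710, so P* = £71 and Q* = 186.
With the tax collected from consumers, demand (in seller-price terms) shifts: Qd = 612 − 6(P + 21).
New equilibrium: consumers pay £79.4, suppliers receive £58.4, Q = 135.6. (Wedge: Pb − Ps = 21.)
ΔCS is the trapezoid between Q = 135.6 and Q = 186 of height £8.4: ½ · (186 + 135.6) · 8.4 = £1350.72.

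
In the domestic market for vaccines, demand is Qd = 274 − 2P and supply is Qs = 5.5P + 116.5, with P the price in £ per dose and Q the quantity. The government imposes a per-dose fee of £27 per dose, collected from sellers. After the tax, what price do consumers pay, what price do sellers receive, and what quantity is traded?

Consumers pay £40.8; sellers receive £13.8; quantity = 192.4.

Without the tax, 274 − 2P = 5.5P + 116.5 gives 7.5P = 157.5, so P* = £21 and Q* = 232.
With the tax collected from sellers, supply shifts: Qs = 5.5(P − 27) + 116.5.
Solving gives Q = 192.4 with consumers paying £40.8 and sellers receiving £13.8 (the £27 wedge).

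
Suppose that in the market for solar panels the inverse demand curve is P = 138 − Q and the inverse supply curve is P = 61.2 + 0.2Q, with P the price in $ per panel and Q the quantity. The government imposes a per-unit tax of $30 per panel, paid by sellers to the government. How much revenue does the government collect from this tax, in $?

Tax revenue = $1170.

Rewrite in direct form: Qd = 138 − P and Qs = 5P − 306.
Before the tax: set 138 − P = 5P − 306 → P* = $74, Q* = 64.
With the tax collected from sellers, supply shifts: Qs = 5(P − 30) − 306.
Solving gives Q = 39 with consumers paying $99 and sellers receiving $69 (the $30 wedge).
Revenue = t · Q = 30 · 39 = $1170.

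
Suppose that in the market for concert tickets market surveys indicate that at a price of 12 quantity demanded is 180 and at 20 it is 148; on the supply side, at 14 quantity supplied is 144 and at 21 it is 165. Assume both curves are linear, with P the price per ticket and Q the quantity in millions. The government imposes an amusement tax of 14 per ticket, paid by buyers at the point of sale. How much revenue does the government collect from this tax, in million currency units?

Demand slope: (148 − 180)/(20 − 12) = -4, so Qd = 228 − 4P.
Supply slope: (165 − 144)/(21 − 14) = 3, so Qs = 3P + 102.
Without the tax, 228 − 4P = 3P + 102 gives 7P = 126, so P* = 18 and Q* = 156.
With the tax collected from buyers, demand (in seller-price terms) shifts: Qd = 228 − 4(P + 14).
New equilibrium: buyers pay 24, producers receive 10, Q = 132. (Wedge: Pb − Ps = 14.)
Revenue = t · Q = 14 · 132 = 1848.

Tax revenue = 1848 million.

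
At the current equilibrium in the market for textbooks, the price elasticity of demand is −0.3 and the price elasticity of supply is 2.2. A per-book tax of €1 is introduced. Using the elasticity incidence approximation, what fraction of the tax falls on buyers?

Buyers' share ≈ 0.88.

Incidence ratio: buyers' share ≈ εs / (εs + |εd|) = 2.2 / (2.2 + 0.3) = 0.88.
Supply is the more elastic side, so buyers bear the larger share.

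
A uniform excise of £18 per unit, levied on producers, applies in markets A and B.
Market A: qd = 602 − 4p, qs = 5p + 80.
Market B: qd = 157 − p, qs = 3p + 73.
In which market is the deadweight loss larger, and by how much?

Market A: pre-tax p* = £58, q* = 370; post-tax q = 330; deadweight loss = £360.
Market B: pre-tax p* = £21, q* = 136; post-tax q = 122.5; deadweight loss = £121.5.
Difference: £360 vs £121.5 → market A is larger by £238.5.

Market A, by £238.5.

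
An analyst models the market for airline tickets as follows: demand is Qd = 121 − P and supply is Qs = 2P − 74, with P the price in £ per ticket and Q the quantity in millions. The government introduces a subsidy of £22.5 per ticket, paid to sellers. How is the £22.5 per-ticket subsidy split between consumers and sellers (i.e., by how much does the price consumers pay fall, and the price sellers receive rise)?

Consumers gain £15 per ticket; sellers gain £7.5 per ticket.

Without the subsidy, 121 − P = 2P − 74 gives 3P = 195, so P* = £65 and Q* = 56.
With a per-unit subsidy paid to sellers, each receives P + 22.5 per unit sold, so supply becomes Qs = 2(P + 22.5) − 74.
Solving gives Q = 71 with consumers paying £50 and sellers receiving £72.5 (the £22.5 wedge).
Gain to consumers: £15; to sellers: £7.5. (They sum to £22.5.)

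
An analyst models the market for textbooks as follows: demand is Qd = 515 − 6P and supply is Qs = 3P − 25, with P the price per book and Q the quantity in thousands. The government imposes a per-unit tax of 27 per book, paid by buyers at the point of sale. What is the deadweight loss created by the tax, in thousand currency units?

Without the tax, 515 − 6P = 3P − 25 gives 9P = 540, so P* = 60 and Q* = 155.
With the tax collected from buyers, demand (in seller-price terms) shifts: Qd = 515 − 6(P + 27).
Solving gives Q = 101 with buyers paying 69 and producers receiving 42 (the 27 wedge).
Quantity falls by |ΔQ| = |155 − 101| = 54.
DWL = ½ · t · |ΔQ| = ½ · 27 · 54 = 729.

Deadweight loss = 729 thousand.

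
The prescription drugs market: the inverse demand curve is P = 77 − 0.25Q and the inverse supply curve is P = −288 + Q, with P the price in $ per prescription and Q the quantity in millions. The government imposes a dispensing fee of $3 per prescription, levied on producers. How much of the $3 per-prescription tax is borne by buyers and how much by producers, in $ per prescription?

Rewrite in direct form: Qd = 308 − 4P and Qs = P + 288.
Without the tax, 308 − 4P = P + 288 gives 5P = 20, so P* = $4 and Q* = 292.
With the tax collected from producers, supply shifts: Qs = (P − 3) + 288.
New equilibrium: buyers pay $4.6, producers receive $1.6, Q = 289.6. (Wedge: Pb − Ps = 3.)
Burden on buyers: $0.6; on producers: $2.4. (They sum to $3.)
The less price-elastic side of the market bears the larger share of a per-unit tax.

Buyers bear $0.6 per prescription; producers bear $2.4 per prescription.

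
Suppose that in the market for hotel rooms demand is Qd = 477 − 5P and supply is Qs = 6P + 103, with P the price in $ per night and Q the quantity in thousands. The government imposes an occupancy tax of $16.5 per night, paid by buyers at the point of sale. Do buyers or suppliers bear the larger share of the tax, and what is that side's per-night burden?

Without the tax, 477 − 5P = 6P + 103 gives 11P = 374, so P* = $34 and Q* = 307.
With the tax collected from buyers, demand (in seller-price terms) shifts: Qd = 477 − 5(P + 16.5).
Solving gives Q = 262 with buyers paying $43 and suppliers receiving $26.5 (the $16.5 wedge).
Per-night burden: buyers $9, suppliers $7.5.
Buyers take the larger share because demand is less price-elastic here (demand slope 5 vs supply slope 6).

Buyers bear the larger share: $9 per night.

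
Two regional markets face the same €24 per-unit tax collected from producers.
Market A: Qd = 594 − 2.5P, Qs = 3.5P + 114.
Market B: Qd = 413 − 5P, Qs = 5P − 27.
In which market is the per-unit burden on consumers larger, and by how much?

Market A, by €2.

Market A: pre-tax P* = €80, Q* = 394; post-tax Q = 359; per-unit burden on consumers = €14.
Market B: pre-tax P* = €44, Q* = 193; post-tax Q = 133; per-unit burden on consumers = €12.
Difference: €14 vs €12 → market A is larger by €2.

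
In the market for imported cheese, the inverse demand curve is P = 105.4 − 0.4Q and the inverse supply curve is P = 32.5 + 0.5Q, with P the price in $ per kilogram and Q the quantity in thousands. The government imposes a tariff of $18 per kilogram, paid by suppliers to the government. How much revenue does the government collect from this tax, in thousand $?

Tax revenue = $1098 thousand.

Inverting to Q(P) form: Qd = 263.5 − 2.5P; Qs = 2P − 65.
Before the tax: set 263.5 − 2.5P = 2P − 65 → P* = $73, Q* = 81.
With the tax collected from suppliers, supply shifts: Qs = 2(P − 18) − 65.
New equilibrium: consumers pay $81, suppliers receive $63, Q = 61. (Wedge: Pb − Ps = 18.)
Revenue = t · Q = 18 · 61 = $1098.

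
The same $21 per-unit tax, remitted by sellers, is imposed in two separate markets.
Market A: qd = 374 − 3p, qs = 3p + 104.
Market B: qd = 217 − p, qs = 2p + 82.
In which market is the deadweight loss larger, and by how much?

Market A: pre-tax p* = $45, q* = 239; post-tax q = 207.5; deadweight loss = $330.75.
Market B: pre-tax p* = $45, q* = 172; post-tax q = 158; deadweight loss = $147.
Difference: $330.75 vs $147 → market A is larger by $183.75.

Market A, by $183.75.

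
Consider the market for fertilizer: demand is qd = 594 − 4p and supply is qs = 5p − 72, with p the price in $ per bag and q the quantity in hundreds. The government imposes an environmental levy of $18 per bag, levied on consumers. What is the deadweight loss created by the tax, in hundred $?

Deadweight loss = $360 hundred.

Without the tax, 594 − 4p = 5p − 72 gives 9p = 666, so p* = $74 and q* = 298.
With the tax collected from consumers, demand (in seller-price terms) shifts: qd = 594 − 4(p + 18).
Solving gives q = 258 with consumers paying $84 and suppliers receiving $66 (the $18 wedge).
Quantity falls by |ΔQ| = |298 − 258| = 40.
DWL = ½ · t · |ΔQ| = ½ · 18 · 40 = $360.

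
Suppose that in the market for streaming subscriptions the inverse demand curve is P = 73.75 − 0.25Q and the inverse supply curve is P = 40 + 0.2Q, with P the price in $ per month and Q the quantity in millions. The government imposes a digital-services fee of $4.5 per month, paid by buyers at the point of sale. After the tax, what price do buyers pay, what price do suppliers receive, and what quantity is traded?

Buyers pay $57.5; suppliers receive $53; quantity = 65.

Inverting to Q(P) form: Qd = 295 − 4P; Qs = 5P − 200.
Without the tax, 295 − 4P = 5P − 200 gives 9P = 495, so P* = $55 and Q* = 75.
With the tax collected from buyers, demand (in seller-price terms) shifts: Qd = 295 − 4(P + 4.5).
New equilibrium: buyers pay $57.5, suppliers receive $53, Q = 65. (Wedge: Pb − Ps = 4.5.)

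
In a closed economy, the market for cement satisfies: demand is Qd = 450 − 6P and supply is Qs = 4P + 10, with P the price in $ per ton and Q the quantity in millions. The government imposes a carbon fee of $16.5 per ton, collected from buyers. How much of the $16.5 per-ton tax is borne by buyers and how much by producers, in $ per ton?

Buyers bear $6.6 per ton; producers bear $9.9 per ton.

Without the tax, 450 − 6P = 4P + 10 gives 10P = 440, so P* = $44 and Q* = 186.
With the tax collected from buyers, demand (in seller-price terms) shifts: Qd = 450 − 6(P + 16.5).
Solving gives Q = 146.4 with buyers paying $50.6 and producers receiving $34.1 (the $16.5 wedge).
Burden on buyers: $6.6; on producers: $9.9. (They sum to $16.5.)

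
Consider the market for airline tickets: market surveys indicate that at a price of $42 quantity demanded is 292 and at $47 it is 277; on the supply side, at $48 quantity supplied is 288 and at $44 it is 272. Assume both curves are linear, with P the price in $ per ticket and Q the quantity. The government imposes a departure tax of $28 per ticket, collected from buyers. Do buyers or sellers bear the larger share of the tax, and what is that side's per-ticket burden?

Buyers bear the larger share: $16 per ticket.

Demand slope: (277 − 292)/(47 − 42) = -3, so Qd = 418 − 3P.
Supply slope: (272 − 288)/(44 − 48) = 4, so Qs = 4P + 96.
Without the tax, 418 − 3P = 4P + 96 gives 7P = 322, so P* = $46 and Q* = 280.
With the tax collected from buyers, demand (in seller-price terms) shifts: Qd = 418 − 3(P + 28).
New equilibrium: buyers pay $62, sellers receive $34, Q = 232. (Wedge: Pb − Ps = 28.)
Per-ticket burden: buyers $16, sellers $12.
Buyers take the larger share because demand is less price-elastic here (demand slope 3 vs supply slope 4).
The less price-elastic side of the market bears the larger share of a per-unit tax.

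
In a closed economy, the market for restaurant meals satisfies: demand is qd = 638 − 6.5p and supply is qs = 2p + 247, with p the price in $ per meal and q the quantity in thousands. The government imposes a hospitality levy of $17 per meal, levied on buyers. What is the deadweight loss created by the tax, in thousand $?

Deadweight loss = $221 thousand.

Without the tax, 638 − 6.5p = 2p + 247 gives 8.5p = 391, so p* = $46 and q* = 339.
With the tax collected from buyers, demand (in seller-price terms) shifts: qd = 638 − 6.5(p + 17).
New equilibrium: buyers pay $50, suppliers receive $33, q = 313. (Wedge: pb − ps = 17.)
Quantity falls by |ΔQ| = |339 − 313| = 26.
DWL = ½ · t · |ΔQ| = ½ · 17 · 26 = $221.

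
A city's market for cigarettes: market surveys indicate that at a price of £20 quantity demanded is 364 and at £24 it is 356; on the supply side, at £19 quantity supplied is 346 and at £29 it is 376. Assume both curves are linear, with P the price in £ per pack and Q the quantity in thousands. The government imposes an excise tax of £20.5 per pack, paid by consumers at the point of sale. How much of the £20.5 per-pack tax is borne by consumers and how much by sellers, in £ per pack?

Demand slope: (356 − 364)/(24 − 20) = -2, so Qd = 404 − 2P.
Supply slope: (376 − 346)/(29 − 19) = 3, so Qs = 3P + 289.
Before the tax: set 404 − 2P = 3P + 289 → P* = £23, Q* = 358.
With the tax collected from consumers, demand (in seller-price terms) shifts: Qd = 404 − 2(P + 20.5).
New equilibrium: consumers pay £35.3, sellers receive £14.8, Q = 333.4. (Wedge: Pb − Ps = 20.5.)
Burden on consumers: £12.3; on sellers: £8.2. (They sum to £20.5.)

Consumers bear £12.3 per pack; sellers bear £8.2 per pack.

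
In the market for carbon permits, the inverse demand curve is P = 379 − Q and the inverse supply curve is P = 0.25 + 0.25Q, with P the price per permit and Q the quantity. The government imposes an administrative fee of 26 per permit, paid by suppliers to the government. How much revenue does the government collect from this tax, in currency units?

Rewrite in direct form: Qd = 379 − P and Qs = 4P − 1.
Before the tax: set 379 − P = 4P − 1 → P* = 76, Q* = 303.
With the tax collected from suppliers, supply shifts: Qs = 4(P − 26) − 1.
New equilibrium: buyers pay 96.8, suppliers receive 70.8, Q = 282.2. (Wedge: Pb − Ps = 26.)
Revenue = t · Q = 26 · 282.2 = 7337.2.

Tax revenue = 7337.2.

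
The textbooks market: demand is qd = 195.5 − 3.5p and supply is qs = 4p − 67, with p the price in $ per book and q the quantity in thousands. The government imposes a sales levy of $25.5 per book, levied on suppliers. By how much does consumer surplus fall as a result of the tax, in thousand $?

Before the tax: set 195.5 − 3.5p = 4p − 67 → p* = $35, q* = 73.
With the tax collected from suppliers, supply shifts: qs = 4(p − 25.5) − 67.
Solving gives q = 25.4 with buyers paying $48.6 and suppliers receiving $23.1 (the $25.5 wedge).
ΔCS is the trapezoid between Q = 25.4 and Q = 73 of height $13.6: ½ · (73 + 25.4) · 13.6 = $669.12.

Consumer surplus falls by $669.12 thousand.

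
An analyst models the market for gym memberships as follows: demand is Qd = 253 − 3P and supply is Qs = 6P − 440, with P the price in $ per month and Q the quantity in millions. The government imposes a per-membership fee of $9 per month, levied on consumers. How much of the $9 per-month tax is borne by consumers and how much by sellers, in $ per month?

Consumers bear $6 per month; sellers bear $3 per month.

Before the tax: set 253 − 3P = 6P − 440 → P* = $77, Q* = 22.
With the tax collected from consumers, demand (in seller-price terms) shifts: Qd = 253 − 3(P + 9).
Solving gives Q = 4 with consumers paying $83 and sellers receiving $74 (the $9 wedge).
Burden on consumers: $6; on sellers: $3. (They sum to $9.)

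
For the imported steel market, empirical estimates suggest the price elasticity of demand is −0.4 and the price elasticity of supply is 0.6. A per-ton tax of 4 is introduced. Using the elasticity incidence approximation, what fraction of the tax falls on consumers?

Consumers' share ≈ 0.6.

Incidence ratio: consumers' share ≈ εs / (εs + |εd|) = 0.6 / (0.6 + 0.4) = 0.6.
Supply is the more elastic side, so consumers bear the larger share.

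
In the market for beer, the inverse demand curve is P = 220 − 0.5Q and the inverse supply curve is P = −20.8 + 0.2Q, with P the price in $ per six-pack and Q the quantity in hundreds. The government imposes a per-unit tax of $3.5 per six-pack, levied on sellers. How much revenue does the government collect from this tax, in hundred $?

Inverting to Q(P) form: Qd = 440 − 2P; Qs = 5P + 104.
Without the tax, 440 − 2P = 5P + 104 gives 7P = 336, so P* = $48 and Q* = 344.
With the tax collected from sellers, supply shifts: Qs = 5(P − 3.5) + 104.
New equilibrium: buyers pay $50.5, sellers receive $47, Q = 339. (Wedge: Pb − Ps = 3.5.)
Revenue = t · Q = 3.5 · 339 = $1186.5.

Tax revenue = $1186.5 hundred.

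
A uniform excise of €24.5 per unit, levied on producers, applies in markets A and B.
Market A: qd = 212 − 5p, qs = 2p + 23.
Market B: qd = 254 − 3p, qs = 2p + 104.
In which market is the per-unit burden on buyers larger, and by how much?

Market A: pre-tax p* = €27, q* = 77; post-tax q = 42; per-unit burden on buyers = €7.
Market B: pre-tax p* = €30, q* = 164; post-tax q = 134.6; per-unit burden on buyers = €9.8.
Difference: €7 vs €9.8 → market B is larger by €2.8.

Market B, by €2.8.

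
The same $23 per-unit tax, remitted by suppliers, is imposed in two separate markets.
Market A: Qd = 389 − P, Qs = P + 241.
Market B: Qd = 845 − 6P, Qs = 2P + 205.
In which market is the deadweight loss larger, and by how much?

Market A: pre-tax P* = $74, Q* = 315; post-tax Q = 303.5; deadweight loss = $132.25.
Market B: pre-tax P* = $80, Q* = 365; post-tax Q = 330.5; deadweight loss = $396.75.
Difference: $132.25 vs $396.75 → market B is larger by $264.5.

Market B, by $264.5.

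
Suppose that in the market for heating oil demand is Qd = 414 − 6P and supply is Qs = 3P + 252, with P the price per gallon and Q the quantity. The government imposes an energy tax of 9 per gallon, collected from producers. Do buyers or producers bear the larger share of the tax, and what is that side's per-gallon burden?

Producers bear the larger share: 6 per gallon.

Without the tax, 414 − 6P = 3P + 252 gives 9P = 162, so P* = 18 and Q* = 306.
With the tax collected from producers, supply shifts: Qs = 3(P − 9) + 252.
New equilibrium: buyers pay 21, producers receive 12, Q = 288. (Wedge: Pb − Ps = 9.)
Per-gallon burden: buyers 3, producers 6.
Producers take the larger share because supply is less price-elastic here (demand slope 6 vs supply slope 3).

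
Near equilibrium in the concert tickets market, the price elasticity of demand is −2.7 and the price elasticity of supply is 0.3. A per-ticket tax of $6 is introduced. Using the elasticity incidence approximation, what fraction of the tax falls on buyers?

Buyers' share ≈ 0.1.

Incidence ratio: buyers' share ≈ εs / (εs + |εd|) = 0.3 / (0.3 + 2.7) = 0.1.
Supply is the less elastic side, so buyers bear the smaller share.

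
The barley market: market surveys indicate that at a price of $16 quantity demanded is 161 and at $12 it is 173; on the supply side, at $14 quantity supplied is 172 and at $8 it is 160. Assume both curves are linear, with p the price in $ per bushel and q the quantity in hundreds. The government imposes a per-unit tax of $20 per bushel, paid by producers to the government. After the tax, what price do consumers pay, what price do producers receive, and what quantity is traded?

Consumers pay $21; producers receive $1; quantity = 146.

Demand slope: (173 − 161)/(12 − 16) = -3, so qd = 209 − 3p.
Supply slope: (160 − 172)/(8 − 14) = 2, so qs = 2p + 144.
Before the tax: set 209 − 3p = 2p + 144 → p* = $13, q* = 170.
With the tax collected from producers, supply shifts: qs = 2(p − 20) + 144.
Solving gives q = 146 with consumers paying $21 and producers receiving $1 (the $20 wedge).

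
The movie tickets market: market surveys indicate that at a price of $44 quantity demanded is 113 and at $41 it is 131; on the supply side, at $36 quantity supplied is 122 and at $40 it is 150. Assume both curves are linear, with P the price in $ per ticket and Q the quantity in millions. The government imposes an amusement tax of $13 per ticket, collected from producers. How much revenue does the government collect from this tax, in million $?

Demand slope: (131 − 113)/(41 − 44) = -6, so Qd = 377 − 6P.
Supply slope: (150 − 122)/(40 − 36) = 7, so Qs = 7P − 130.
Before the tax: set 377 − 6P = 7P − 130 → P* = $39, Q* = 143.
With the tax collected from producers, supply shifts: Qs = 7(P − 13) − 130.
Solving gives Q = 101 with consumers paying $46 and producers receiving $33 (the $13 wedge).
Revenue = t · Q = 13 · 101 = $1313.

Tax revenue = $1313 million.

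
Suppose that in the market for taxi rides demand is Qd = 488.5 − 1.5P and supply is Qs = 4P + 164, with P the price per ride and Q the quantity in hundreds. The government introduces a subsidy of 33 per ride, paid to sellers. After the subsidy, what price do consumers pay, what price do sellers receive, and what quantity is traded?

Without the subsidy, 488.5 − 1.5P = 4P + 164 gives 5.5P = 324.5, so P* = 59 and Q* = 400.
With a per-unit subsidy paid to sellers, each receives P + 33 per unit sold, so supply becomes Qs = 4(P + 33) + 164.
New equilibrium: consumers pay 35, sellers receive 68, Q = 436. (Wedge: Pb − Ps = −33.)

Consumers pay 35; sellers receive 68; quantity = 436.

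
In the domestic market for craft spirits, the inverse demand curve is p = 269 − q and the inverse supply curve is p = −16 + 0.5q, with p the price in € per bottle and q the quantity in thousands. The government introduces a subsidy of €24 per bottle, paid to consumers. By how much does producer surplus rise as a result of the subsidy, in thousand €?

Producer surplus rises by €1584 thousand.

Inverting to q(p) form: qd = 269 − p; qs = 2p + 32.
Before the subsidy: set 269 − p = 2p + 32 → p* = €79, q* = 190.
With a per-unit subsidy paid to consumers, each effectively pays p − 24, so demand becomes qd = 269 − (p − 24).
New equilibrium: consumers pay €63, suppliers receive €87, q = 206. (Wedge: pb − ps = −24.)
ΔPS is the trapezoid between Q = 206 and Q = 190 of height €8: ½ · (190 + 206) · 8 = €1584.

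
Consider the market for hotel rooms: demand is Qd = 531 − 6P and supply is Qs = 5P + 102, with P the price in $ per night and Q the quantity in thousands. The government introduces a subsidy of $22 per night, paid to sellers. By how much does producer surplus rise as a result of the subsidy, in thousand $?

Producer surplus rises by $3924 thousand.

Before the subsidy: set 531 − 6P = 5P + 102 → P* = $39, Q* = 297.
With a per-unit subsidy paid to sellers, each receives P + 22 per unit sold, so supply becomes Qs = 5(P + 22) + 102.
New equilibrium: consumers pay $29, sellers receive $51, Q = 357. (Wedge: Pb − Ps = −22.)
ΔPS is the trapezoid between Q = 357 and Q = 297 of height $12: ½ · (297 + 357) · 12 = $3924.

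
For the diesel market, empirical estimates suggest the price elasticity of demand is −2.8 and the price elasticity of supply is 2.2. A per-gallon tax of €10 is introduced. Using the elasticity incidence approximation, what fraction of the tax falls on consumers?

Consumers' share ≈ 0.44.

Incidence ratio: consumers' share ≈ εs / (εs + |εd|) = 2.2 / (2.2 + 2.8) = 0.44.
Supply is the less elastic side, so consumers bear the smaller share.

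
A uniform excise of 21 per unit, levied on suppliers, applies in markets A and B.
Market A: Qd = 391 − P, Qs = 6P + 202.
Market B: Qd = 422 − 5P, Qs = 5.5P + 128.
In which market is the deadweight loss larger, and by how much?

Market B, by 388.5.

Market A: pre-tax P* = 27, Q* = 364; post-tax Q = 346; deadweight loss = 189.
Market B: pre-tax P* = 28, Q* = 282; post-tax Q = 227; deadweight loss = 577.5.
Difference: 189 vs 577.5 → market B is larger by 388.5.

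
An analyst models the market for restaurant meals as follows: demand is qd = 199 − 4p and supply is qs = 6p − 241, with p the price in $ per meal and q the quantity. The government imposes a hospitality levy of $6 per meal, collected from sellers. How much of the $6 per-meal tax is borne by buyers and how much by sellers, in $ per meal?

Before the tax: set 199 − 4p = 6p − 241 → p* = $44, q* = 23.
With the tax collected from sellers, supply shifts: qs = 6(p − 6) − 241.
Solving gives q = 8.6 with buyers paying $47.6 and sellers receiving $41.6 (the $6 wedge).
Burden on buyers: $3.6; on sellers: $2.4. (They sum to $6.)

Buyers bear $3.6 per meal; sellers bear $2.4 per meal.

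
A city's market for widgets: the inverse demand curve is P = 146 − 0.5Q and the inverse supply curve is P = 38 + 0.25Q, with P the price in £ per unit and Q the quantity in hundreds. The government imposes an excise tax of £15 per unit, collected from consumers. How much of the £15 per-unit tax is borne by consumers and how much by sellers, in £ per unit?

Consumers bear £10 per unit; sellers bear £5 per unit.

Inverting to Q(P) form: Qd = 292 − 2P; Qs = 4P − 152.
Without the tax, 292 − 2P = 4P − 152 gives 6P = 444, so P* = £74 and Q* = 144.
With the tax collected from consumers, demand (in seller-price terms) shifts: Qd = 292 − 2(P + 15).
New equilibrium: consumers pay £84, sellers receive £69, Q = 124. (Wedge: Pb − Ps = 15.)
Burden on consumers: £10; on sellers: £5. (They sum to £15.)
The less price-elastic side of the market bears the larger share of a per-unit tax.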